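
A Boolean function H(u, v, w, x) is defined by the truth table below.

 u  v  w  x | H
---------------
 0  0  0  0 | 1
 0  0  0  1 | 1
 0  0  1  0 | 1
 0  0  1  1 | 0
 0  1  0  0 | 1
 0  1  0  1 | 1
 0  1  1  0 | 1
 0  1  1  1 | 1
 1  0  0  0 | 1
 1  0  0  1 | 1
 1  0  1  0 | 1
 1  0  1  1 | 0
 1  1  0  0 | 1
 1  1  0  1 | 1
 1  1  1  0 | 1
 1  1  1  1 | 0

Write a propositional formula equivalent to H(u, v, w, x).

H(u, v, w, x) = not (((((not u and not v) and w) and x) or (((u and not v) and w) and x)) or (((u and v) and w) and x))

There are just 3 zero rows: (0,0,1,1), (1,0,1,1), (1,1,1,1). Their minterms are ¬u·¬v·w·x, u·¬v·w·x, u·v·w·x; the OR of those covers precisely the 0-outputs, and negating it yields H.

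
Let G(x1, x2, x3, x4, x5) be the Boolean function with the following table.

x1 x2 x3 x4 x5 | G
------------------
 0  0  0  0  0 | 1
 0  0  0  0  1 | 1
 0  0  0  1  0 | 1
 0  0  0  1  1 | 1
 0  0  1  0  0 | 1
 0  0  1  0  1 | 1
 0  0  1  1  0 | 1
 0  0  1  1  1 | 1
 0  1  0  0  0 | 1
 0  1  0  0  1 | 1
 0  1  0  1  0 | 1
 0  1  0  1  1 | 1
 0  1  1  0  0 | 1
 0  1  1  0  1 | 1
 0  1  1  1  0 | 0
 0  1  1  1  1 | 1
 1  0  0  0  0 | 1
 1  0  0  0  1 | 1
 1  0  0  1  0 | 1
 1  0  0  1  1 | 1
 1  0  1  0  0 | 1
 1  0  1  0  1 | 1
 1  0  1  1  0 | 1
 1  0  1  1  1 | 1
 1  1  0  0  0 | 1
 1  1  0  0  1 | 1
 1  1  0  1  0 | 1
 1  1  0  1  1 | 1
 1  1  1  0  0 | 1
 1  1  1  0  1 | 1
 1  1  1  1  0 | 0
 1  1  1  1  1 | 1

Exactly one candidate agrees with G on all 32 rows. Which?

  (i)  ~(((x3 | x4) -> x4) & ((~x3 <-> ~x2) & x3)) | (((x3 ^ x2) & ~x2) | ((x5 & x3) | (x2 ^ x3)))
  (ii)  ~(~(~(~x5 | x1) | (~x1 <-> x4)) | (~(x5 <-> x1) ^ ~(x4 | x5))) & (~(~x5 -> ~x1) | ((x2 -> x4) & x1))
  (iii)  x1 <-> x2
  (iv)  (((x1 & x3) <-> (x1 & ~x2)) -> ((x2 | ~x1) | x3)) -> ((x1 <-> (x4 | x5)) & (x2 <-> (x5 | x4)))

i

(ii) fails at (0,0,0,0,0): the formula yields 0, G is 1.
(iii) fails at (0,1,0,0,0): the formula yields 0, G is 1.
(iv) fails at (0,0,0,0,1): the formula yields 0, G is 1.
(i) is the remaining candidate, and it agrees with G on all 32 inputs.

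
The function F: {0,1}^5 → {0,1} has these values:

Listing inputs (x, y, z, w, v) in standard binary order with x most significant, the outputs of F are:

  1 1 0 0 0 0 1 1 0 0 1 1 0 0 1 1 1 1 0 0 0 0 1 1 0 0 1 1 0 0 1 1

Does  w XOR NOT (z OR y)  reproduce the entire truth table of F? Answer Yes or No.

Check the formula against F row by row:
  x=0, y=0, z=0, w=0, v=0: formula gives 1, F = 1 ✓
  x=0, y=0, z=0, w=0, v=1: formula gives 1, F = 1 ✓
  x=0, y=0, z=0, w=1, v=0: formula gives 0, F = 0 ✓
  x=0, y=0, z=0, w=1, v=1: formula gives 0, F = 0 ✓
  … (the remaining 28 rows also agree.)
No disagreement on any input; they are logically equivalent.

Yes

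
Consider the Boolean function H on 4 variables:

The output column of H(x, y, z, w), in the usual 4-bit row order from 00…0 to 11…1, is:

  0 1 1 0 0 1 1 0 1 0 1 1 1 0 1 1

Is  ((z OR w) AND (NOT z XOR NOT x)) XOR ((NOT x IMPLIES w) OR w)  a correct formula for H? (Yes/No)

Evaluate ((z OR w) AND (NOT z XOR NOT x)) XOR ((NOT x IMPLIES w) OR w) on each row and compare to H:
  x=0, y=0, z=0, w=0: formula gives 0, H = 0 ✓
  x=0, y=0, z=0, w=1: formula gives 1, H = 1 ✓
  x=0, y=0, z=1, w=0: formula gives 1, H = 1 ✓
  x=0, y=0, z=1, w=1: formula gives 0, H = 0 ✓
  … (the remaining 12 rows also agree.)
Every row agrees, so the formula is equivalent.

Yes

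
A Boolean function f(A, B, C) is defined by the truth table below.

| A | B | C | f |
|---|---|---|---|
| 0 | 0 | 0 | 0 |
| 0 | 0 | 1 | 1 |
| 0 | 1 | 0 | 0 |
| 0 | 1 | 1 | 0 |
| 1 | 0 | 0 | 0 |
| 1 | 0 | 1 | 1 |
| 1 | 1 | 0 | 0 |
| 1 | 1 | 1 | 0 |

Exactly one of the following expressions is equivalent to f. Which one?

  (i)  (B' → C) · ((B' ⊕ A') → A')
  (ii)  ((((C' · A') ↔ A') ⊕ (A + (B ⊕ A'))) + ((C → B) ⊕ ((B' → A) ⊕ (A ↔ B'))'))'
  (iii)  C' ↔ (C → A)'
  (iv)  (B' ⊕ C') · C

(i): at (0,1,0) it gives 1, but f = 0 — eliminated.
(ii): at (0,0,0) it gives 1, but f = 0 — eliminated.
(iii): at (0,0,1) it gives 0, but f = 1 — eliminated.
That leaves (iv). Evaluating it on every row reproduces the table of f exactly.

iv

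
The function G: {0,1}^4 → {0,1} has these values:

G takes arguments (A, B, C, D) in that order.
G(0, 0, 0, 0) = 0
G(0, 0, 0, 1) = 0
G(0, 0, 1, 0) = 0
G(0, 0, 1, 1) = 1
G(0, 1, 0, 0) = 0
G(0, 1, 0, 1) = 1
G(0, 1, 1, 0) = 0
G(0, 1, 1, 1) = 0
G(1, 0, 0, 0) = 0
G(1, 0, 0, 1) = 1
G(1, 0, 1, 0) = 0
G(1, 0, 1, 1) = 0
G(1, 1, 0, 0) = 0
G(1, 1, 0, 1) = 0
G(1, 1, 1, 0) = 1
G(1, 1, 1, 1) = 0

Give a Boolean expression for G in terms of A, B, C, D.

G(A, B, C, D) = (((((NOT A AND NOT B) AND C) AND D) OR (((NOT A AND B) AND NOT C) AND D)) OR (((A AND NOT B) AND NOT C) AND D)) OR (((A AND B) AND C) AND NOT D)

The 1-rows are (0,0,1,1), (0,1,0,1), (1,0,0,1), (1,1,1,0). Each contributes one minterm — ¬A·¬B·C·D; ¬A·B·¬C·D; A·¬B·¬C·D; A·B·C·¬D — and their disjunction is a sum-of-products form of G.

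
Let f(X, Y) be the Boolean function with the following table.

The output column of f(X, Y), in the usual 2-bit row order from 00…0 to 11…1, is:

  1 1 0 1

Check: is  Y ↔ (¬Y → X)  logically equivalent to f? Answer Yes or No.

Yes

Check the formula against f row by row:
  X=0, Y=0: formula gives 1, f = 1 ✓
  X=0, Y=1: formula gives 1, f = 1 ✓
  X=1, Y=0: formula gives 0, f = 0 ✓
  X=1, Y=1: formula gives 1, f = 1 ✓
All 4 rows match — the expression computes f exactly.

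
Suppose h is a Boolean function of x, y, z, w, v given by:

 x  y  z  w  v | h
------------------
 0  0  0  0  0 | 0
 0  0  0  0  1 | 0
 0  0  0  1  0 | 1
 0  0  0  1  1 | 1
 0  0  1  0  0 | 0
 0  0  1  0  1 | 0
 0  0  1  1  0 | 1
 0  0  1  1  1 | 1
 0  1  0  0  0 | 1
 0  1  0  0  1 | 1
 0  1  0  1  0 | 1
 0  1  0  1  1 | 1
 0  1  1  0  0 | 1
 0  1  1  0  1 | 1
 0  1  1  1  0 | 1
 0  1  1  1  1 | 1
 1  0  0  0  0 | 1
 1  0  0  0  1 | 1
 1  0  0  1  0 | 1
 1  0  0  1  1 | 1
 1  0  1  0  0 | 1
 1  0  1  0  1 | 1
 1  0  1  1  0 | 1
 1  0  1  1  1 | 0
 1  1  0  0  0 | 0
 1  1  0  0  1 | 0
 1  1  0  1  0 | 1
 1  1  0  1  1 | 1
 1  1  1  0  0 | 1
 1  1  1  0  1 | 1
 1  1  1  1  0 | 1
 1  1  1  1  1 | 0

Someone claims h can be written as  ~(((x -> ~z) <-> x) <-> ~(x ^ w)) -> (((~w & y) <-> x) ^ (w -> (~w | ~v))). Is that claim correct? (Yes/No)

Check the formula against h row by row:
  x=0, y=0, z=0, w=0, v=0: formula gives 0, h = 0 ✓
  x=0, y=0, z=0, w=0, v=1: formula gives 0, h = 0 ✓
  x=0, y=0, z=0, w=1, v=0: formula gives 1, h = 1 ✓
  x=0, y=0, z=0, w=1, v=1: formula gives 1, h = 1 ✓
  … (the remaining 28 rows also agree.)
All 32 rows match — the expression computes h exactly.

Yes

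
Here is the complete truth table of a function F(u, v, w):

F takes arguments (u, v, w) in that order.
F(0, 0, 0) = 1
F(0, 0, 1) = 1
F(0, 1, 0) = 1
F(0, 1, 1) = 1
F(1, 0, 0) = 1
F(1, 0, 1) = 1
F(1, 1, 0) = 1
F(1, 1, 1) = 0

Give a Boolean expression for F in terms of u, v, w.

The output is 0 only when every input is 1 — NAND of all inputs.

F(u, v, w) = not ((u and v) and w)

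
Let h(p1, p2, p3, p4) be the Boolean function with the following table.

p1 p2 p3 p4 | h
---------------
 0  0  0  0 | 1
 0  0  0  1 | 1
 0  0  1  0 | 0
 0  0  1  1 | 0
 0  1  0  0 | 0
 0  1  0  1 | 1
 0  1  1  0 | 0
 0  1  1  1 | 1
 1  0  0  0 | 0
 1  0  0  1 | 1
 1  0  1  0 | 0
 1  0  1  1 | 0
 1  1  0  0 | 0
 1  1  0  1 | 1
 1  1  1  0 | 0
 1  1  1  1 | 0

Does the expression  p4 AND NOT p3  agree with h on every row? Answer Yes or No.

Test each input against both h and the formula:
  p1=0, p2=0, p3=0, p4=0: formula gives 0, but h = 1 ✗
Since they disagree at (0,0,0,0), the expression is not a correct formula for h.

No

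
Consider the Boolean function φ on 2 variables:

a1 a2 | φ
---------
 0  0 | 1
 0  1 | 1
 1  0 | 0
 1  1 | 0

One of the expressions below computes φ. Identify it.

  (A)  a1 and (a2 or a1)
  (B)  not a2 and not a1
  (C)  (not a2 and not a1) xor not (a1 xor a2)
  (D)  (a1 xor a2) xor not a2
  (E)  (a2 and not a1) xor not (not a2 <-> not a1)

D

(A): at (0,0) it gives 0, but φ = 1 — eliminated.
(B): at (0,1) it gives 0, but φ = 1 — eliminated.
(C): at (0,0) it gives 0, but φ = 1 — eliminated.
(E): at (0,0) it gives 0, but φ = 1 — eliminated.
Only (D) survives; checking it on all 4 rows confirms it matches φ.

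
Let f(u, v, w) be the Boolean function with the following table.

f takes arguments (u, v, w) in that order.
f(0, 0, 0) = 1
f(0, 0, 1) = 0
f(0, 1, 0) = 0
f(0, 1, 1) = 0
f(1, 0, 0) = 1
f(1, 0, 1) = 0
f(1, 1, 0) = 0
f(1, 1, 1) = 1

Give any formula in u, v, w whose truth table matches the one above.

f(u, v, w) = (((¬u ∧ ¬v) ∧ ¬w) ∨ ((u ∧ ¬v) ∧ ¬w)) ∨ ((u ∧ v) ∧ w)

The 1-rows are (0,0,0), (1,0,0), (1,1,1). Each contributes one minterm — ¬u·¬v·¬w; u·¬v·¬w; u·v·w — and their disjunction is a sum-of-products form of f.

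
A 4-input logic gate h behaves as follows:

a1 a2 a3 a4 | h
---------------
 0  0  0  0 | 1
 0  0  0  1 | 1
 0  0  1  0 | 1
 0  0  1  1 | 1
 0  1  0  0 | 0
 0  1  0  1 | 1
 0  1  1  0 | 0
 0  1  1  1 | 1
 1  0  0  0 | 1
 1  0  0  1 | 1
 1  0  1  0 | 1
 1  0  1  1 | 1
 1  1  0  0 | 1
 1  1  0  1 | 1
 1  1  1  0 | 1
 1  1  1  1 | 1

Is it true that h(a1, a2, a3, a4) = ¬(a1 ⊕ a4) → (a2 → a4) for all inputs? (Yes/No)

Yes

Evaluate ¬(a1 ⊕ a4) → (a2 → a4) on each row and compare to h:
  a1=0, a2=0, a3=0, a4=0: formula gives 1, h = 1 ✓
  a1=0, a2=0, a3=0, a4=1: formula gives 1, h = 1 ✓
  a1=0, a2=0, a3=1, a4=0: formula gives 1, h = 1 ✓
  a1=0, a2=0, a3=1, a4=1: formula gives 1, h = 1 ✓
  …and likewise for the remaining 12 rows.
No disagreement on any input; they are logically equivalent.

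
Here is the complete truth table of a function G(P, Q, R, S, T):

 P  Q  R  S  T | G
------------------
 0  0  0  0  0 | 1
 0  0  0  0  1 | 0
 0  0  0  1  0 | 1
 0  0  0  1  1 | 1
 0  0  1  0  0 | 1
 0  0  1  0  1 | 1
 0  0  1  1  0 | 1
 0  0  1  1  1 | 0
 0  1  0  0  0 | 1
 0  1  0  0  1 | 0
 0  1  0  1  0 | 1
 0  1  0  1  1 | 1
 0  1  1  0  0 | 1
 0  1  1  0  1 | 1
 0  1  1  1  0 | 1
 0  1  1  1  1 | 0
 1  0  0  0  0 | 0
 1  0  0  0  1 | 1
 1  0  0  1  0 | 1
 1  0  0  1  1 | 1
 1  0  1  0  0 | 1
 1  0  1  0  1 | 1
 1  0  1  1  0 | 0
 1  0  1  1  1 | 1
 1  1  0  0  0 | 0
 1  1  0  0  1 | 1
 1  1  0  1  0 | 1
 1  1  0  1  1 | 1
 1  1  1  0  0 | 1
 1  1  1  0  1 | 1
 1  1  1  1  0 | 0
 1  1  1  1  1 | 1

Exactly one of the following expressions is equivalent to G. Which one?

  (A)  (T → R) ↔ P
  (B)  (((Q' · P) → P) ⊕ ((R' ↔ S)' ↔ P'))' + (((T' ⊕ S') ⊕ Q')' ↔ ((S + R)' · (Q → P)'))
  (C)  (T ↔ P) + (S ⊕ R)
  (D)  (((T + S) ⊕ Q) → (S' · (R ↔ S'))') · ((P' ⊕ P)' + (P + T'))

(A) disagrees with G on (0,0,0,0,0) (formula → 0, table → 1); rule it out.
(B) disagrees with G on (0,0,0,0,1) (formula → 1, table → 0); rule it out.
(D) disagrees with G on (0,0,0,1,1) (formula → 0, table → 1); rule it out.
(C) is the remaining candidate, and it agrees with G on all 32 inputs.

C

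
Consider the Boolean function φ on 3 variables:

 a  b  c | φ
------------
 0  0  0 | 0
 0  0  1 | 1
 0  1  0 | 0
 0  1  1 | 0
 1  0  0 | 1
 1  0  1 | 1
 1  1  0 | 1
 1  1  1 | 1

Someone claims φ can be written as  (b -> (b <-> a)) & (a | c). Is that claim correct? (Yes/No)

Evaluate (b -> (b <-> a)) & (a | c) on each row and compare to φ:
  a=0, b=0, c=0: formula gives 0, φ = 0 ✓
  a=0, b=0, c=1: formula gives 1, φ = 1 ✓
  a=0, b=1, c=0: formula gives 0, φ = 0 ✓
  a=0, b=1, c=1: formula gives 0, φ = 0 ✓
  a=1, b=0, c=0: formula gives 1, φ = 1 ✓
  … (the remaining 3 rows also agree.)
No disagreement on any input; they are logically equivalent.

Yes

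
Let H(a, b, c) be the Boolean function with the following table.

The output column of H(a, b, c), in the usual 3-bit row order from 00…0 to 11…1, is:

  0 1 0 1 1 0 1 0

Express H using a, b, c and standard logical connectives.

H(a, b, c) = ((((a' · b') · c) + ((a' · b) · c)) + ((a · b') · c')) + ((a · b) · c')

Collect the rows where H=1 — (0,0,1), (0,1,1), (1,0,0), (1,1,0) — and write one minterm per row: ¬a·¬b·c, ¬a·b·c, a·¬b·¬c, a·b·¬c. Their union (logical OR) reproduces the table exactly.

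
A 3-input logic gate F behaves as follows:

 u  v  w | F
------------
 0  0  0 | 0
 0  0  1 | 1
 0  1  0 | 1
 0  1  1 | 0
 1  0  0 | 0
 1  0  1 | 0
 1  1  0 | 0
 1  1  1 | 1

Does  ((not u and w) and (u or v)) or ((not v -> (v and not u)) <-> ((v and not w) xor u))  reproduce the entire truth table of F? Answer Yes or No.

No

Evaluate ((not u and w) and (u or v)) or ((not v -> (v and not u)) <-> ((v and not w) xor u)) on each row and compare to F:
  u=0, v=0, w=0: formula gives 1, but F = 0 ✗
Row (0,0,0) is a counterexample, so the formula is not equivalent to F.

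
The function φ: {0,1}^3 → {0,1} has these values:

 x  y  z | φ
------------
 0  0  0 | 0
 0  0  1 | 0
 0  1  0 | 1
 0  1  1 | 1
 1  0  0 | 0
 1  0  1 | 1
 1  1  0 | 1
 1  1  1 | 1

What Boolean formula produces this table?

There are just 3 zero rows: (0,0,0), (0,0,1), (1,0,0). Their minterms are ¬x·¬y·¬z, ¬x·¬y·z, x·¬y·¬z; the OR of those covers precisely the 0-outputs, and negating it yields φ.

φ(x, y, z) = not ((((not x and not y) and not z) or ((not x and not y) and z)) or ((x and not y) and not z))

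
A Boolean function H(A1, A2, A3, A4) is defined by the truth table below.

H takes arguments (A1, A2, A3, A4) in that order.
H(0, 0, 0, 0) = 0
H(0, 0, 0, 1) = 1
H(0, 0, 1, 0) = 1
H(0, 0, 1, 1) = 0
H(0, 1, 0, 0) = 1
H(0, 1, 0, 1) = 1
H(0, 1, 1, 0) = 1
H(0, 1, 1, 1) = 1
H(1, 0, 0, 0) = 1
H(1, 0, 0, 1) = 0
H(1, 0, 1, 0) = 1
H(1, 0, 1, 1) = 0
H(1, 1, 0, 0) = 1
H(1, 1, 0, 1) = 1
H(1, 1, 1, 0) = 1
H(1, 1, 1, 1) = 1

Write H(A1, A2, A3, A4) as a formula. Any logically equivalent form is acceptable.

The 0-rows are (0,0,0,0), (0,0,1,1), (1,0,0,1), (1,0,1,1). Take each as a conjunction (¬A1·¬A2·¬A3·¬A4, ¬A1·¬A2·A3·A4, A1·¬A2·¬A3·A4, A1·¬A2·A3·A4), form their disjunction, and complement — that gives a formula that is 1 everywhere H is.

H(A1, A2, A3, A4) = NOT ((((((NOT A1 AND NOT A2) AND NOT A3) AND NOT A4) OR (((NOT A1 AND NOT A2) AND A3) AND A4)) OR (((A1 AND NOT A2) AND NOT A3) AND A4)) OR (((A1 AND NOT A2) AND A3) AND A4))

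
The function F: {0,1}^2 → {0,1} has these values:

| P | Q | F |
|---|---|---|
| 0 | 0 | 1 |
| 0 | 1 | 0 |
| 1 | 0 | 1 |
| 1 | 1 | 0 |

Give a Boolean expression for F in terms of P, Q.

F(P, Q) = not Q

The output is the negation of Q.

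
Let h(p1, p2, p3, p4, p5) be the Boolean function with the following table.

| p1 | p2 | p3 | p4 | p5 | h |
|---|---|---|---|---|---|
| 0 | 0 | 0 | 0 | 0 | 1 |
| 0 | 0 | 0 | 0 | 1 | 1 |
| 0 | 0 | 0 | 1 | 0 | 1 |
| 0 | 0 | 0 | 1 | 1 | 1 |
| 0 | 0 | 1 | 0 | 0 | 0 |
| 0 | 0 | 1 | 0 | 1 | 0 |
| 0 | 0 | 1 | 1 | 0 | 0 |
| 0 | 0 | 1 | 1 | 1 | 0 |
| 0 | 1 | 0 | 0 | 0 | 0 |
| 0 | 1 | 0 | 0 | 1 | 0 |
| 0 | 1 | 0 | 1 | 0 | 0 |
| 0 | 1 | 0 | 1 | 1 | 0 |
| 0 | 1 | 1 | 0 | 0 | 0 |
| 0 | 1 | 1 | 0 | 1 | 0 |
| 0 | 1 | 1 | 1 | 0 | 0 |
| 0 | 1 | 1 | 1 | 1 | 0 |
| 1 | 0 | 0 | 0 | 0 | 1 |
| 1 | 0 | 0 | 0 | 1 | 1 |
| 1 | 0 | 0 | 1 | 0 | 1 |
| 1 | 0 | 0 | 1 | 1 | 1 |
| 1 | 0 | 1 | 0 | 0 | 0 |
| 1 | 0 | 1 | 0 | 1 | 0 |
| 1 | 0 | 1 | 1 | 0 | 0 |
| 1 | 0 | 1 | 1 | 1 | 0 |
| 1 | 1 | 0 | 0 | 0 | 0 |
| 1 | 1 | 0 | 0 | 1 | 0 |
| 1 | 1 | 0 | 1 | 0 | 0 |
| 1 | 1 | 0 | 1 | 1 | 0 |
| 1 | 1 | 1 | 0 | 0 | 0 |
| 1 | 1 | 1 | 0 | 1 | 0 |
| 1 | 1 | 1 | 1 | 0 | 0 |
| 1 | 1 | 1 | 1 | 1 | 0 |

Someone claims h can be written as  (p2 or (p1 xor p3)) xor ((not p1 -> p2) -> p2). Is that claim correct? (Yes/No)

Yes

Test each input against both h and the formula:
  p1=0, p2=0, p3=0, p4=0, p5=0: formula gives 1, h = 1 ✓
  p1=0, p2=0, p3=0, p4=0, p5=1: formula gives 1, h = 1 ✓
  p1=0, p2=0, p3=0, p4=1, p5=0: formula gives 1, h = 1 ✓
  p1=0, p2=0, p3=0, p4=1, p5=1: formula gives 1, h = 1 ✓
  …and likewise for the remaining 28 rows.
All 32 rows match — the expression computes h exactly.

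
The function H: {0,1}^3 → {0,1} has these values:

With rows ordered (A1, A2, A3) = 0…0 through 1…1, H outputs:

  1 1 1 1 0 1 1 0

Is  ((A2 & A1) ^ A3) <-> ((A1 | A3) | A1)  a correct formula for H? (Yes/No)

Yes

Check the formula against H row by row:
  A1=0, A2=0, A3=0: formula gives 1, H = 1 ✓
  A1=0, A2=0, A3=1: formula gives 1, H = 1 ✓
  A1=0, A2=1, A3=0: formula gives 1, H = 1 ✓
  A1=0, A2=1, A3=1: formula gives 1, H = 1 ✓
  A1=1, A2=0, A3=0: formula gives 0, H = 0 ✓
  … (the remaining 3 rows also agree.)
Every row agrees, so the formula is equivalent.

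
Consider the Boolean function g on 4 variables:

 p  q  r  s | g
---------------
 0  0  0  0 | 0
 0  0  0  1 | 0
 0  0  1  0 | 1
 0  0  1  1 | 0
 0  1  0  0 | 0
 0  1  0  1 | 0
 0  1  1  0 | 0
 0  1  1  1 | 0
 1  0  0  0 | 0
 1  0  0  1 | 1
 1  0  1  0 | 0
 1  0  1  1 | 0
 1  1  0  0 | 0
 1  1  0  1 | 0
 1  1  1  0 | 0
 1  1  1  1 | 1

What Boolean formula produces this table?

The 1-rows are (0,0,1,0), (1,0,0,1), (1,1,1,1). Each contributes one minterm — ¬p·¬q·r·¬s; p·¬q·¬r·s; p·q·r·s — and their disjunction is a sum-of-products form of g.

g(p, q, r, s) = ((((¬p ∧ ¬q) ∧ r) ∧ ¬s) ∨ (((p ∧ ¬q) ∧ ¬r) ∧ s)) ∨ (((p ∧ q) ∧ r) ∧ s)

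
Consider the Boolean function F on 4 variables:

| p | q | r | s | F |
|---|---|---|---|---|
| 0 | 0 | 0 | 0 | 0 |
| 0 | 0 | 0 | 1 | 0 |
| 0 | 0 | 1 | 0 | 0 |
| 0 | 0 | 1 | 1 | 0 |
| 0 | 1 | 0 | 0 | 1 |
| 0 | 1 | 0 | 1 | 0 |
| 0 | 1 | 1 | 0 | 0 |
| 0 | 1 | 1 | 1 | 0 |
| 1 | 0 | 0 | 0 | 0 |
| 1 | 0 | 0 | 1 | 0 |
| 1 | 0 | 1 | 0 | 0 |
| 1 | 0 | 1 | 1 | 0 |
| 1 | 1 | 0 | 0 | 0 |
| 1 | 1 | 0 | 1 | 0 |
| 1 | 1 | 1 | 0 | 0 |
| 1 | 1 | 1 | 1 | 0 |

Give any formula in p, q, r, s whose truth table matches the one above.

F(p, q, r, s) = ((p' · q) · r') · s'

F is 1 on exactly one input, (0,1,0,0), whose minterm is ¬p·q·¬r·¬s. So F is just that conjunction.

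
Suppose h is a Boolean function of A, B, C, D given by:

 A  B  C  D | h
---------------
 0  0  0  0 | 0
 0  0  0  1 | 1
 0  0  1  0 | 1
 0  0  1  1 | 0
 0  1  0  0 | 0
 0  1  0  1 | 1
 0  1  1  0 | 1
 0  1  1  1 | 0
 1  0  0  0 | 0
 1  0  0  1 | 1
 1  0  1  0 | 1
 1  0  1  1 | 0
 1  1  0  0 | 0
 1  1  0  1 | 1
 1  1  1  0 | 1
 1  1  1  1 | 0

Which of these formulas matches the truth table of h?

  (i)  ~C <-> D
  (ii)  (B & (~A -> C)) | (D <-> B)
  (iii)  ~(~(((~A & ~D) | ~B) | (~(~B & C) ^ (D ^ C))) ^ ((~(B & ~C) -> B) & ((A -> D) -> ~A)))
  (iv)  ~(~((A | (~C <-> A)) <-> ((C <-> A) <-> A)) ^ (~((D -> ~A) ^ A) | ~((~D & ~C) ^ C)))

i

(ii) fails at (0,0,0,0): the formula yields 1, h is 0.
(iii) fails at (0,0,0,0): the formula yields 1, h is 0.
(iv) fails at (0,0,0,0): the formula yields 1, h is 0.
Only (i) survives; checking it on all 16 rows confirms it matches h.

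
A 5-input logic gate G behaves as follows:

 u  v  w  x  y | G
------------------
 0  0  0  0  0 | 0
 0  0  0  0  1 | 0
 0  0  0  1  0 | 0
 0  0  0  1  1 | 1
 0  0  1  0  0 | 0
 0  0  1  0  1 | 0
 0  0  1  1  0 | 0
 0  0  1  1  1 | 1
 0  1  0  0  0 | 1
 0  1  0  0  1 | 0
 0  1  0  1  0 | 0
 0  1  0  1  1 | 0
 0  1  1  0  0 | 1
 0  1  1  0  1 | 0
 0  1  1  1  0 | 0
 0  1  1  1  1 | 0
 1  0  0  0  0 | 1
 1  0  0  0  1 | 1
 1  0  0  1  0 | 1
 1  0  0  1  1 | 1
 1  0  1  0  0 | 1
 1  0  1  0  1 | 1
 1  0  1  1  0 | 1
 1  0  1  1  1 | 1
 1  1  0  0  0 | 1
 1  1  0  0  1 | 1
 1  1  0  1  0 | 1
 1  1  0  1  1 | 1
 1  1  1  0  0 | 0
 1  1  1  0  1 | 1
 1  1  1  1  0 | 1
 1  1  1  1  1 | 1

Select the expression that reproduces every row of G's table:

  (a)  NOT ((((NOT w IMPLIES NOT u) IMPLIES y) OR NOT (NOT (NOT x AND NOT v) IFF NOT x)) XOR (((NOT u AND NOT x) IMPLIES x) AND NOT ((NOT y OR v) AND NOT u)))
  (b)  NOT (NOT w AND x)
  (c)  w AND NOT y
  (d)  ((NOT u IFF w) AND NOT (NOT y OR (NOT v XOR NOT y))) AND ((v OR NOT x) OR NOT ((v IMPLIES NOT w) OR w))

a

(b) fails at (0,0,0,0,0): the formula yields 1, G is 0.
(c) fails at (0,0,0,1,1): the formula yields 0, G is 1.
(d) fails at (0,0,0,1,1): the formula yields 0, G is 1.
(a) is the remaining candidate, and it agrees with G on all 32 inputs.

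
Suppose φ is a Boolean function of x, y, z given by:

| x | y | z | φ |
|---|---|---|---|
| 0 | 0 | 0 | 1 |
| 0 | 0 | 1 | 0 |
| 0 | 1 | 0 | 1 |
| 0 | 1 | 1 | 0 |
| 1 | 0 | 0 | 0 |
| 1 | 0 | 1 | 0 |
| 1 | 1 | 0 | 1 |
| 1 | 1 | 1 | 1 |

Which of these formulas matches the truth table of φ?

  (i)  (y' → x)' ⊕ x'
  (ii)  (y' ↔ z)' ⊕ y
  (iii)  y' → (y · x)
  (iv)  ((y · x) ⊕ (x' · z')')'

iv

(i) fails at (0,0,0): the formula yields 0, φ is 1.
(ii) fails at (1,0,0): the formula yields 1, φ is 0.
(iii) fails at (0,0,0): the formula yields 0, φ is 1.
That leaves (iv). Evaluating it on every row reproduces the table of φ exactly.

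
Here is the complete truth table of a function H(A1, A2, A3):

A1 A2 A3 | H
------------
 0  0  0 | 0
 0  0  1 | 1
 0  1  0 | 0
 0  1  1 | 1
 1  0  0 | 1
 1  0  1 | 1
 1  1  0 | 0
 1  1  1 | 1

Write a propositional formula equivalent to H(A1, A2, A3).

The 0-rows are (0,0,0), (0,1,0), (1,1,0). Take each as a conjunction (¬A1·¬A2·¬A3, ¬A1·A2·¬A3, A1·A2·¬A3), form their disjunction, and complement — that gives a formula that is 1 everywhere H is.

H(A1, A2, A3) = ¬((((¬A1 ∧ ¬A2) ∧ ¬A3) ∨ ((¬A1 ∧ A2) ∧ ¬A3)) ∨ ((A1 ∧ A2) ∧ ¬A3))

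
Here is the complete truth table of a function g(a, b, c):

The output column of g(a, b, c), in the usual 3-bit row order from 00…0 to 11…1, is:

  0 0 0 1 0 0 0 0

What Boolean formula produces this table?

g(a, b, c) = (not a and b) and c

g is 1 on exactly one input, (0,1,1), whose minterm is ¬a·b·c. So g is just that conjunction.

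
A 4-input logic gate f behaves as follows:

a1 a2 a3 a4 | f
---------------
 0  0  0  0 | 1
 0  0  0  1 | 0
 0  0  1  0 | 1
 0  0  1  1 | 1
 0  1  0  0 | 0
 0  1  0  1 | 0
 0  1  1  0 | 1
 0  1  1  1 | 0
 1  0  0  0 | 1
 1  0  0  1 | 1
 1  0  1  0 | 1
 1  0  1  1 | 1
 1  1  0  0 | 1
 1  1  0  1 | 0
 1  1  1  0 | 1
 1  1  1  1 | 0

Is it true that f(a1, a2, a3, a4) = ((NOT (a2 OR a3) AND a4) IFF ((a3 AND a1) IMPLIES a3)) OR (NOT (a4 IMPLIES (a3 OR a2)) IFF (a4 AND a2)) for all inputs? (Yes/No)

No

Evaluate ((NOT (a2 OR a3) AND a4) IFF ((a3 AND a1) IMPLIES a3)) OR (NOT (a4 IMPLIES (a3 OR a2)) IFF (a4 AND a2)) on each row and compare to f:
  a1=0, a2=0, a3=0, a4=0: formula gives 1, f = 1 ✓
  a1=0, a2=0, a3=0, a4=1: formula gives 1, but f = 0 ✗
A single disagreement suffices: at (0,0,0,1) they differ, so the formula does not compute f.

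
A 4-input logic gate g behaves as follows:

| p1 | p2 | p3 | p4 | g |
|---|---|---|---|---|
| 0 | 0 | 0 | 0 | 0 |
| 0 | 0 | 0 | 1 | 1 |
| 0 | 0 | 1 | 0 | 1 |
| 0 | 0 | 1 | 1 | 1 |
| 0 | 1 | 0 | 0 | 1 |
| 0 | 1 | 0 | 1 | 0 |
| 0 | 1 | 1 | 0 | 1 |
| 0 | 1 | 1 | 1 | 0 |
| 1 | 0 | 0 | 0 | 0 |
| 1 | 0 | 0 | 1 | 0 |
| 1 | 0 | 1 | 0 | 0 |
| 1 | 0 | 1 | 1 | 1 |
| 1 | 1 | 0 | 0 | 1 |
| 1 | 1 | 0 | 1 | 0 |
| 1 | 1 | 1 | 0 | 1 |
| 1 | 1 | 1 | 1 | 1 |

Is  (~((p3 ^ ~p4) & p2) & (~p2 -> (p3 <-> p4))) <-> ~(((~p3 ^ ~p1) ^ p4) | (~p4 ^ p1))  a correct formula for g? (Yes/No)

No

Check the formula against g row by row:
  p1=0, p2=0, p3=0, p4=0: formula gives 0, g = 0 ✓
  p1=0, p2=0, p3=0, p4=1: formula gives 1, g = 1 ✓
  p1=0, p2=0, p3=1, p4=0: formula gives 1, g = 1 ✓
  p1=0, p2=0, p3=1, p4=1: formula gives 1, g = 1 ✓
  …
  p1=0, p2=1, p3=1, p4=0: formula gives 0, but g = 1 ✗
Since they disagree at (0,1,1,0), the expression is not a correct formula for g.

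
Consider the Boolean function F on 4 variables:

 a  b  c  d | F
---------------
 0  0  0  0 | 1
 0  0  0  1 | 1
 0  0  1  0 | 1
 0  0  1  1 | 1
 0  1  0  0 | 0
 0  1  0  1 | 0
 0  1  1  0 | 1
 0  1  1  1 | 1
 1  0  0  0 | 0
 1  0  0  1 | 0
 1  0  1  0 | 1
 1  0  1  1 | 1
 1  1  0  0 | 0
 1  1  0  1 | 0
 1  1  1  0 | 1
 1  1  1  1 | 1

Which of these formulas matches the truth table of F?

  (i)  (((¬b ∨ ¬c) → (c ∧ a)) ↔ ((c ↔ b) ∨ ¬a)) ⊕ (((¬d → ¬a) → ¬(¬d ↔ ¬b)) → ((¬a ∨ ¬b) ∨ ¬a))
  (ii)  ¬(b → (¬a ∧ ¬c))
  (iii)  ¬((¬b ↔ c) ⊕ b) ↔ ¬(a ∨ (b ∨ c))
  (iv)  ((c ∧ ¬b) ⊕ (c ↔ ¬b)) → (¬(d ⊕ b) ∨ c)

(i) fails at (0,1,0,0): the formula yields 1, F is 0.
(ii) fails at (0,0,0,0): the formula yields 0, F is 1.
(iv) fails at (0,1,0,1): the formula yields 1, F is 0.
Only (iii) survives; checking it on all 16 rows confirms it matches F.

iii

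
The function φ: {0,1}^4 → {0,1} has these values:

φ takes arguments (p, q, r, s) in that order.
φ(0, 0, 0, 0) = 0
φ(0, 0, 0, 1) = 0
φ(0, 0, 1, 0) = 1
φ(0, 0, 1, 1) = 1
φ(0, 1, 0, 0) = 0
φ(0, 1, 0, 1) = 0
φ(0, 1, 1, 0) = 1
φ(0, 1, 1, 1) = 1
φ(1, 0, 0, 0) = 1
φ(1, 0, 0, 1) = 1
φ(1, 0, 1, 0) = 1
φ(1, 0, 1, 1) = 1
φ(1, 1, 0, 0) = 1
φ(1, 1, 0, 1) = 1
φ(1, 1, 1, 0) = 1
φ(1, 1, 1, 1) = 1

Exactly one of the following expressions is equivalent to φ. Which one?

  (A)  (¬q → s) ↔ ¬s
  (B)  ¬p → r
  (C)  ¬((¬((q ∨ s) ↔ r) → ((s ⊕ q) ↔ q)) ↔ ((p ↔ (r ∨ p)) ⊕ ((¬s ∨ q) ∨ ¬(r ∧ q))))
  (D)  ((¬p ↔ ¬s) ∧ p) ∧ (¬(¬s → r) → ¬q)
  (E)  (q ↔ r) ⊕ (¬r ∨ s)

B

(A) disagrees with φ on (0,0,1,0) (formula → 0, table → 1); rule it out.
(C) disagrees with φ on (0,0,0,0) (formula → 1, table → 0); rule it out.
(D) disagrees with φ on (0,0,1,0) (formula → 0, table → 1); rule it out.
(E) disagrees with φ on (0,0,1,0) (formula → 0, table → 1); rule it out.
(B) is the remaining candidate, and it agrees with φ on all 16 inputs.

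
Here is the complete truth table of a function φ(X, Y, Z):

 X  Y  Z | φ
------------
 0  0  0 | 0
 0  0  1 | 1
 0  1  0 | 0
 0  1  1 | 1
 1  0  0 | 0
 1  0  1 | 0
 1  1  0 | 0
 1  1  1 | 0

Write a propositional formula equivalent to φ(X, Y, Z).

φ=1 on 2 inputs: (0,0,1), (0,1,1). Reading each as a conjunction of literals (¬X·¬Y·Z, ¬X·Y·Z) and taking the OR gives the canonical DNF.

φ(X, Y, Z) = ((¬X ∧ ¬Y) ∧ Z) ∨ ((¬X ∧ Y) ∧ Z)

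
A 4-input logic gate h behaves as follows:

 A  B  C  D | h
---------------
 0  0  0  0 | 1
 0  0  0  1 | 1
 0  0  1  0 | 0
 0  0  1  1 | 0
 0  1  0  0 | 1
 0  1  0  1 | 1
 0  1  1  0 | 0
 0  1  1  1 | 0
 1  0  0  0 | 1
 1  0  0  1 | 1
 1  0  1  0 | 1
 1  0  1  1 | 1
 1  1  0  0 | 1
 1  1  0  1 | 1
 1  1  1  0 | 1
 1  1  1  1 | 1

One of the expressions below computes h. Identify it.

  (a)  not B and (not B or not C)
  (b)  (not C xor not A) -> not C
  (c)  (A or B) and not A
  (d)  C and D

(a): at (0,0,1,0) it gives 1, but h = 0 — eliminated.
(c): at (0,0,0,0) it gives 0, but h = 1 — eliminated.
(d): at (0,0,0,0) it gives 0, but h = 1 — eliminated.
Only (b) survives; checking it on all 16 rows confirms it matches h.

b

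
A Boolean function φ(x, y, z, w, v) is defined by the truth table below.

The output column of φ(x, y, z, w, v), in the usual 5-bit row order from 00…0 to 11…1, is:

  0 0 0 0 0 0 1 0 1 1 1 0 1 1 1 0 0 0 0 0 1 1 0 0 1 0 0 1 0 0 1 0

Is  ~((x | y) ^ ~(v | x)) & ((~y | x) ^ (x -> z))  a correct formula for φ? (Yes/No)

No

Evaluate ~((x | y) ^ ~(v | x)) & ((~y | x) ^ (x -> z)) on each row and compare to φ:
  x=0, y=0, z=0, w=0, v=0: formula gives 0, φ = 0 ✓
  x=0, y=0, z=0, w=0, v=1: formula gives 0, φ = 0 ✓
  x=0, y=0, z=0, w=1, v=0: formula gives 0, φ = 0 ✓
  x=0, y=0, z=0, w=1, v=1: formula gives 0, φ = 0 ✓
  …
  x=0, y=0, z=1, w=1, v=0: formula gives 0, but φ = 1 ✗
A single disagreement suffices: at (0,0,1,1,0) they differ, so the formula does not compute φ.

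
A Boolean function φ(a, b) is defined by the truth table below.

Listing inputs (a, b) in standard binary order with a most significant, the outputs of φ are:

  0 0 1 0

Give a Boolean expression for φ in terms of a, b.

φ(a, b) = a · b'

1 only at (1,0): a AND NOT b.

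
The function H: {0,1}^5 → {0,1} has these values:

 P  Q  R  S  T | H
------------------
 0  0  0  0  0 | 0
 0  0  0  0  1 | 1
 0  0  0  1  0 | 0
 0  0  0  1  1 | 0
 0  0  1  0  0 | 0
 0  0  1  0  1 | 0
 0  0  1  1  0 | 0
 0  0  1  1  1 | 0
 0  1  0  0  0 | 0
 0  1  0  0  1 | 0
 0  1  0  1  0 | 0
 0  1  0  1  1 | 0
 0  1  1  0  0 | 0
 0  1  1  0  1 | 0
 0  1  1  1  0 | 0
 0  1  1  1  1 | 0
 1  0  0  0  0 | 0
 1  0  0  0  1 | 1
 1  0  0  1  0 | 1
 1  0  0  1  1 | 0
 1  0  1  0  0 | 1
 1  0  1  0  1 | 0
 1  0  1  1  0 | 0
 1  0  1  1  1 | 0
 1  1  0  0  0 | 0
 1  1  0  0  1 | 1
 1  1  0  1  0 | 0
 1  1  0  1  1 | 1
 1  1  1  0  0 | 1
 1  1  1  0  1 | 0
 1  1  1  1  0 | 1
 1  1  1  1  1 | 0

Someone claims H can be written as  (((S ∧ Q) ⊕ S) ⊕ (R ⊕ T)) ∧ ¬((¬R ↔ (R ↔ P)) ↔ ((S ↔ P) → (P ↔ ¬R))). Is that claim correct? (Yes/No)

No

Check the formula against H row by row:
  P=0, Q=0, R=0, S=0, T=0: formula gives 0, H = 0 ✓
  P=0, Q=0, R=0, S=0, T=1: formula gives 1, H = 1 ✓
  P=0, Q=0, R=0, S=1, T=0: formula gives 0, H = 0 ✓
  P=0, Q=0, R=0, S=1, T=1: formula gives 0, H = 0 ✓
  …
  P=0, Q=1, R=0, S=0, T=1: formula gives 1, but H = 0 ✗
A single disagreement suffices: at (0,1,0,0,1) they differ, so the formula does not compute H.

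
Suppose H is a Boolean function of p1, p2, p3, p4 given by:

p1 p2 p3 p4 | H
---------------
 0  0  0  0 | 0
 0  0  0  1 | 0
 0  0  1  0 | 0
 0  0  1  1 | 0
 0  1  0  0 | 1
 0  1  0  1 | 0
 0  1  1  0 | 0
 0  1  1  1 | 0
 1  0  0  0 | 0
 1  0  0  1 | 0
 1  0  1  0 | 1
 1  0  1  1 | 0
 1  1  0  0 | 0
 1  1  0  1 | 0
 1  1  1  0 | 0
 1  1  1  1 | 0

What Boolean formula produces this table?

The 1-rows are (0,1,0,0), (1,0,1,0). Each contributes one minterm — ¬p1·p2·¬p3·¬p4; p1·¬p2·p3·¬p4 — and their disjunction is a sum-of-products form of H.

H(p1, p2, p3, p4) = (((NOT p1 AND p2) AND NOT p3) AND NOT p4) OR (((p1 AND NOT p2) AND p3) AND NOT p4)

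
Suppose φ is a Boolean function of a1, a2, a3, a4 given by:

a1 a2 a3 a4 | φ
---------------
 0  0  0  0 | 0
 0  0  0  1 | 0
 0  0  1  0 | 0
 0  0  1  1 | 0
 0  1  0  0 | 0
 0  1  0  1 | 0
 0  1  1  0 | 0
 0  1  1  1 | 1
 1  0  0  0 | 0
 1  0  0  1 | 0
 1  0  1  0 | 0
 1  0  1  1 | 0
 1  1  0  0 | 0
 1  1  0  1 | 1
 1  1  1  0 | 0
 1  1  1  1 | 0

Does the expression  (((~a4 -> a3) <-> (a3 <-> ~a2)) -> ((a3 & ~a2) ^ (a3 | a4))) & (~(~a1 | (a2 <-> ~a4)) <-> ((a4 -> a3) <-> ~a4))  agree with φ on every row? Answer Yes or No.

Test each input against both φ and the formula:
  a1=0, a2=0, a3=0, a4=0: formula gives 0, φ = 0 ✓
  a1=0, a2=0, a3=0, a4=1: formula gives 0, φ = 0 ✓
  a1=0, a2=0, a3=1, a4=0: formula gives 0, φ = 0 ✓
  a1=0, a2=0, a3=1, a4=1: formula gives 0, φ = 0 ✓
  …and likewise for the remaining 12 rows.
All 16 rows match — the expression computes φ exactly.

Yes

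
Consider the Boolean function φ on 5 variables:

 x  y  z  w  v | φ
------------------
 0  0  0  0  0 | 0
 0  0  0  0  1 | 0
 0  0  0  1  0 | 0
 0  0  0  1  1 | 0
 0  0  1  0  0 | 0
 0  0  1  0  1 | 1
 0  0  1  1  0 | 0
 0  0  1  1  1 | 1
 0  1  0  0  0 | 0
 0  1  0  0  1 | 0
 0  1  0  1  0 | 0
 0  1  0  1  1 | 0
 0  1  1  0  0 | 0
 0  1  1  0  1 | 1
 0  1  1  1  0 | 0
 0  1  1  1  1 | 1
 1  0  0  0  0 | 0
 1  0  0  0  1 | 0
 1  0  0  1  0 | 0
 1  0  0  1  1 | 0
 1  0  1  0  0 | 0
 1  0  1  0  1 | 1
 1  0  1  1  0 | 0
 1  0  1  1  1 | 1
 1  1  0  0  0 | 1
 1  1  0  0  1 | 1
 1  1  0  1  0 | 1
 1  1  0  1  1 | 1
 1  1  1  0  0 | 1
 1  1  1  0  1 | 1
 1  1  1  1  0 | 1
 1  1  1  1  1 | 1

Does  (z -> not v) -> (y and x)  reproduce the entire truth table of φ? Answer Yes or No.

Test each input against both φ and the formula:
  x=0, y=0, z=0, w=0, v=0: formula gives 0, φ = 0 ✓
  x=0, y=0, z=0, w=0, v=1: formula gives 0, φ = 0 ✓
  x=0, y=0, z=0, w=1, v=0: formula gives 0, φ = 0 ✓
  x=0, y=0, z=0, w=1, v=1: formula gives 0, φ = 0 ✓
  … (the remaining 28 rows also agree.)
All 32 rows match — the expression computes φ exactly.

Yes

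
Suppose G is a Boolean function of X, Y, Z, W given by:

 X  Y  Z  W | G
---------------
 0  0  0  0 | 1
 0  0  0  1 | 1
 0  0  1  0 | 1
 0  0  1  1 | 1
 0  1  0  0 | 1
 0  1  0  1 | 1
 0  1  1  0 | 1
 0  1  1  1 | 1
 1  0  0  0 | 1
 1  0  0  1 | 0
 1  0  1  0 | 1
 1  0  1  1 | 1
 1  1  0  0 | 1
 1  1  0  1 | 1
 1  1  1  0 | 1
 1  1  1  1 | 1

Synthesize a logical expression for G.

G(X, Y, Z, W) = NOT (((X AND NOT Y) AND NOT Z) AND W)

Only row (1,0,0,1) gives 0. So G is 1 everywhere except there — the complement of the minterm X·¬Y·¬Z·W.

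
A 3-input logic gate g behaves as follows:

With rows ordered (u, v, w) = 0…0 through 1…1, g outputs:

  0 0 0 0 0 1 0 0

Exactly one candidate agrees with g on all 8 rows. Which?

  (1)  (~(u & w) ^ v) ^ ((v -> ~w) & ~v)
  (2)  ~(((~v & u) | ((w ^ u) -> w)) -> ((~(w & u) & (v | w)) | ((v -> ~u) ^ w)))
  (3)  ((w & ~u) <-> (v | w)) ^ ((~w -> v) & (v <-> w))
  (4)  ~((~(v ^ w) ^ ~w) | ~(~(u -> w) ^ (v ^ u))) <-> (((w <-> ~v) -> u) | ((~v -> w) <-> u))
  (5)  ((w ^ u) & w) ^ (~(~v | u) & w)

(1) fails at (1,1,1): the formula yields 1, g is 0.
(3) fails at (0,0,0): the formula yields 1, g is 0.
(4) fails at (0,0,1): the formula yields 1, g is 0.
(5) fails at (0,0,1): the formula yields 1, g is 0.
(2) is the remaining candidate, and it agrees with g on all 8 inputs.

2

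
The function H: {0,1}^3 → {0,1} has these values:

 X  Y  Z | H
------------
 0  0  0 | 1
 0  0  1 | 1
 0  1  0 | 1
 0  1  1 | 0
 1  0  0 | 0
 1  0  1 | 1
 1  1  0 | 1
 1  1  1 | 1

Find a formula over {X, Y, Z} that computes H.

H(X, Y, Z) = not (((not X and Y) and Z) or ((X and not Y) and not Z))

There are just 2 zero rows: (0,1,1), (1,0,0). Their minterms are ¬X·Y·Z, X·¬Y·¬Z; the OR of those covers precisely the 0-outputs, and negating it yields H.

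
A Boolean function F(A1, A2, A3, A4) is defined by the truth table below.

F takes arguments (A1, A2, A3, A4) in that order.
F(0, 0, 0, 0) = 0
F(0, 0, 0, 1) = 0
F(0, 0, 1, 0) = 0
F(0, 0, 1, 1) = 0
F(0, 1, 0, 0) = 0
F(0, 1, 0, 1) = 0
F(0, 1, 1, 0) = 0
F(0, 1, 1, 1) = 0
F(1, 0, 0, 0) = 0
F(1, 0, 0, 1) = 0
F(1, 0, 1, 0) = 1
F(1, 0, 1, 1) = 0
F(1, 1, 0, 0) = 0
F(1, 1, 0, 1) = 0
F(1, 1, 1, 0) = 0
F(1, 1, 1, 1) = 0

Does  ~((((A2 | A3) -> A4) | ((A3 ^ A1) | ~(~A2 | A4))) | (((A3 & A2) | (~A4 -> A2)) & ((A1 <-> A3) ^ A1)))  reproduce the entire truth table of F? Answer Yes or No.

Yes

Evaluate ~((((A2 | A3) -> A4) | ((A3 ^ A1) | ~(~A2 | A4))) | (((A3 & A2) | (~A4 -> A2)) & ((A1 <-> A3) ^ A1))) on each row and compare to F:
  A1=0, A2=0, A3=0, A4=0: formula gives 0, F = 0 ✓
  A1=0, A2=0, A3=0, A4=1: formula gives 0, F = 0 ✓
  A1=0, A2=0, A3=1, A4=0: formula gives 0, F = 0 ✓
  A1=0, A2=0, A3=1, A4=1: formula gives 0, F = 0 ✓
  …and likewise for the remaining 12 rows.
Every row agrees, so the formula is equivalent.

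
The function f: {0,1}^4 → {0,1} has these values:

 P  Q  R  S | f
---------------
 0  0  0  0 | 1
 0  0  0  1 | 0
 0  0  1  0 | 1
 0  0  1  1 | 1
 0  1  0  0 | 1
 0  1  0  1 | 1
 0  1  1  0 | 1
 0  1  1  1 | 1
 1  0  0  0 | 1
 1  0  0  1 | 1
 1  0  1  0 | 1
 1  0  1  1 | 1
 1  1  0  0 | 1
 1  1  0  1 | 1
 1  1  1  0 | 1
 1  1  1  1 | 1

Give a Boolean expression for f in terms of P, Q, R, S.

f is 0 on exactly one input, (0,0,0,1), whose minterm is ¬P·¬Q·¬R·S. So f is the negation of that single conjunction.

f(P, Q, R, S) = ~(((~P & ~Q) & ~R) & S)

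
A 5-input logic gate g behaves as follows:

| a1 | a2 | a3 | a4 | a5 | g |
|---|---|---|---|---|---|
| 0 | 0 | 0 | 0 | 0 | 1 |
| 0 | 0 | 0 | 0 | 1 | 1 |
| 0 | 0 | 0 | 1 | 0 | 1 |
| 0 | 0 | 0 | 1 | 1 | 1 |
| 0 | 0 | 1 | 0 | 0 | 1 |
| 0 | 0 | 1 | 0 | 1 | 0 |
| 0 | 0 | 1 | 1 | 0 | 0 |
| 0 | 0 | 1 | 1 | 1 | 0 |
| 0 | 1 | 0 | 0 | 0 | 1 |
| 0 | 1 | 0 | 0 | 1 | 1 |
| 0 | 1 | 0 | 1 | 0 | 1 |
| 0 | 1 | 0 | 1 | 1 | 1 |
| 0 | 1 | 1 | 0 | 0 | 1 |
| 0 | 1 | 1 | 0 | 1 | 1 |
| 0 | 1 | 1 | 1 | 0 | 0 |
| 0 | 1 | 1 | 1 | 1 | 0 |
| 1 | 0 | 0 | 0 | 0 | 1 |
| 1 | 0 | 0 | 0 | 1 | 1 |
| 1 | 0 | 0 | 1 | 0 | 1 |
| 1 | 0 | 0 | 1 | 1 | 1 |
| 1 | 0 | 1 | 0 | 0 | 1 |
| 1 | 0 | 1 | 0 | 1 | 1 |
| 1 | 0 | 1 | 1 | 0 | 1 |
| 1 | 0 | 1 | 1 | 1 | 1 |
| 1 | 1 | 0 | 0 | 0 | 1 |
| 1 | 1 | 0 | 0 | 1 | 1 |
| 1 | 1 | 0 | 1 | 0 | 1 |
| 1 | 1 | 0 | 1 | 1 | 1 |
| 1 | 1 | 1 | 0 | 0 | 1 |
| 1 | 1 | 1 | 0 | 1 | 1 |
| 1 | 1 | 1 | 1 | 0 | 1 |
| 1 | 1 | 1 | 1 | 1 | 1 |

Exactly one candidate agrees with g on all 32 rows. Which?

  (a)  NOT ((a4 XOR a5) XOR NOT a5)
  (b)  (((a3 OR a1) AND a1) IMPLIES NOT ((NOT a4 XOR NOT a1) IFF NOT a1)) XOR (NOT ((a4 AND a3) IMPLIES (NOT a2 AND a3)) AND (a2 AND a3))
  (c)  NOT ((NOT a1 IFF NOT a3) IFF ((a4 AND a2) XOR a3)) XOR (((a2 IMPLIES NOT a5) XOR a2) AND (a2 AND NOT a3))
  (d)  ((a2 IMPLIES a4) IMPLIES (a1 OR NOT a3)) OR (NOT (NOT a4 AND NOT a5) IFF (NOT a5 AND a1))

(a) fails at (0,0,0,0,0): the formula yields 0, g is 1.
(b) fails at (0,0,1,0,1): the formula yields 1, g is 0.
(c) fails at (0,0,1,0,1): the formula yields 1, g is 0.
That leaves (d). Evaluating it on every row reproduces the table of g exactly.

d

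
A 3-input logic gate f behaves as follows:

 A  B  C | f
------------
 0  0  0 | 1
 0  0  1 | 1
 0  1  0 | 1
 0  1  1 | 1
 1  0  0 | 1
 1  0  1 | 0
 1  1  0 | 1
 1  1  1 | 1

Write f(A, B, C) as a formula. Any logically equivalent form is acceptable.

Only row (1,0,1) gives 0. So f is 1 everywhere except there — the complement of the minterm A·¬B·C.

f(A, B, C) = ((A · B') · C)'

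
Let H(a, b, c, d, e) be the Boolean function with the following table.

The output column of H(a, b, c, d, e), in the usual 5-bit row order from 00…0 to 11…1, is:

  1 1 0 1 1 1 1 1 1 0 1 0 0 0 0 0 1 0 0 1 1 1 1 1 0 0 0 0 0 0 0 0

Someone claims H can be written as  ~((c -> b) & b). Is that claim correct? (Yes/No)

No

Test each input against both H and the formula:
  a=0, b=0, c=0, d=0, e=0: formula gives 1, H = 1 ✓
  a=0, b=0, c=0, d=0, e=1: formula gives 1, H = 1 ✓
  a=0, b=0, c=0, d=1, e=0: formula gives 1, but H = 0 ✗
Since they disagree at (0,0,0,1,0), the expression is not a correct formula for H.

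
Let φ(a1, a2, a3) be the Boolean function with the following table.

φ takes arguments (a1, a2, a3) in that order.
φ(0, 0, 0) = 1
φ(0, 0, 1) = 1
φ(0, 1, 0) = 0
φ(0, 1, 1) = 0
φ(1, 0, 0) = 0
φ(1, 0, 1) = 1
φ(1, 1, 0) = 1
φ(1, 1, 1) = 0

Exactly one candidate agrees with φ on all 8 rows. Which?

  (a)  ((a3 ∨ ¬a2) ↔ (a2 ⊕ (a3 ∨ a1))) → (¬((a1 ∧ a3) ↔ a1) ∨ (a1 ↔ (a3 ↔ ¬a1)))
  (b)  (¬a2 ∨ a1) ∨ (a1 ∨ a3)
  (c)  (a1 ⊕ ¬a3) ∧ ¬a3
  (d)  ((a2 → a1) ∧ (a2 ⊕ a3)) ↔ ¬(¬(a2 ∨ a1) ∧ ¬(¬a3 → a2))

(a) fails at (0,0,1): the formula yields 0, φ is 1.
(b) fails at (0,1,1): the formula yields 1, φ is 0.
(c) fails at (0,0,1): the formula yields 0, φ is 1.
(d) is the remaining candidate, and it agrees with φ on all 8 inputs.

d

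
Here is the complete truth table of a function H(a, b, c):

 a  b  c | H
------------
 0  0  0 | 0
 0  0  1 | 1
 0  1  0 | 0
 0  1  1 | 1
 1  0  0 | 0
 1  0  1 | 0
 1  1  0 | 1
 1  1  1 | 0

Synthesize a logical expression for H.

H(a, b, c) = (((a' · b') · c) + ((a' · b) · c)) + ((a · b) · c')

H=1 on 3 inputs: (0,0,1), (0,1,1), (1,1,0). Reading each as a conjunction of literals (¬a·¬b·c, ¬a·b·c, a·b·¬c) and taking the OR gives the canonical DNF.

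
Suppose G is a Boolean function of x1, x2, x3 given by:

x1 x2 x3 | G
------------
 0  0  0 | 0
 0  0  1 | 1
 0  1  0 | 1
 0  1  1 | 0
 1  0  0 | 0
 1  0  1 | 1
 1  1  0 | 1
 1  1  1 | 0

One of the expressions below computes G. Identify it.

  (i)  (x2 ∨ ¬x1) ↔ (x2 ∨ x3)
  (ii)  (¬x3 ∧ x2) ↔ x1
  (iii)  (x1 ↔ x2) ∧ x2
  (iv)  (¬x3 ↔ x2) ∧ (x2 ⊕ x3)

iv

(i) fails at (0,1,1): the formula yields 1, G is 0.
(ii) fails at (0,0,0): the formula yields 1, G is 0.
(iii) fails at (0,0,1): the formula yields 0, G is 1.
That leaves (iv). Evaluating it on every row reproduces the table of G exactly.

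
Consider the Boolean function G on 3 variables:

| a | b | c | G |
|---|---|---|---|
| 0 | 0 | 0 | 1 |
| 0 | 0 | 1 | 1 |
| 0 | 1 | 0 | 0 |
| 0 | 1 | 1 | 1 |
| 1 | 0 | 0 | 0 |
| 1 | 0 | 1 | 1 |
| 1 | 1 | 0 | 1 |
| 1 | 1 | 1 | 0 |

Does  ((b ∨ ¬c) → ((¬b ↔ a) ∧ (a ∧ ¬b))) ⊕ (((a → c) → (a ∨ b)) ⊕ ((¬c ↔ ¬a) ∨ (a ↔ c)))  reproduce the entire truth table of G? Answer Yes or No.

Yes

Check the formula against G row by row:
  a=0, b=0, c=0: formula gives 1, G = 1 ✓
  a=0, b=0, c=1: formula gives 1, G = 1 ✓
  a=0, b=1, c=0: formula gives 0, G = 0 ✓
  a=0, b=1, c=1: formula gives 1, G = 1 ✓
  a=1, b=0, c=0: formula gives 0, G = 0 ✓
  …and likewise for the remaining 3 rows.
No disagreement on any input; they are logically equivalent.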